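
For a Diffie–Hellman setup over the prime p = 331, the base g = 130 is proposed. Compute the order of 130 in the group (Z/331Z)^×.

The order of 130 must divide φ(331) = 331 − 1 = 330 = 2 · 3 · 5 · 11.
Divisors of 330: 1, 2, 3, 5, 6, 10, 11, 15, 22, 30, 33, 55, 66, 110, 165, 330.
Test each divisor d:
130^1 ≡ 130
130^2 ≡ 19
130^3 ≡ 153
130^5 ≡ 259
130^6 ≡ 239
130^10 ≡ 219
130^11 ≡ 4
130^15 ≡ 120
130^22 ≡ 16
130^30 ≡ 167
130^33 ≡ 64
130^55 ≡ 31
130^66 ≡ 124
130^110 ≡ 299
130^165 ≡ 1
Therefore the multiplicative order of 130 modulo 331 is 165.

165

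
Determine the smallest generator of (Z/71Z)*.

7

φ(71) = 71 − 1 = 70 = 2 · 5 · 7.
Test candidates g = 2, 3, … against the prime factors q ∈ {2, 5, 7} of φ(71): g is a generator iff g^(70/q) ≢ 1 for every such q.
g = 2: 2^35 ≡ 1 — hits 1, so not a primitive root.
g = 3: 3^35 ≡ 1 — hits 1, so not a primitive root.
g = 4: 4^35 ≡ 1 — hits 1, so not a primitive root.
g = 5: 5^35 ≡ 1 — hits 1, so not a primitive root.
g = 6: 6^35 ≡ 1 — hits 1, so not a primitive root.
g = 7: 7^35 ≡ 70; 7^14 ≡ 54; 7^10 ≡ 45 — none is 1, so 7 is a primitive root.
The smallest primitive root modulo 71 is 7.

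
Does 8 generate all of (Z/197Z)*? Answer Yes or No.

Yes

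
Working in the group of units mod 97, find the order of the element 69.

32

ord(69) | φ(97) = 97 − 1 = 96 = 2^5 · 3.
Divisors of 96: 1, 2, 3, 4, 6, 8, 12, 16, 24, 32, 48, 96.
Test each divisor d:
69^1 ≡ 69 (mod 97)
69^2 ≡ 8 (mod 97)
69^3 ≡ 67 (mod 97)
69^4 ≡ 64 (mod 97)
69^6 ≡ 27 (mod 97)
69^8 ≡ 22 (mod 97)
69^12 ≡ 50 (mod 97)
69^16 ≡ 96 (mod 97)
69^24 ≡ 75 (mod 97)
69^32 ≡ 1 (mod 97) ✓
So ord_97(69) = 32.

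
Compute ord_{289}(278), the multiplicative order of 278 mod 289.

272

Since 278 ∈ (Z/289Z)^×, its order divides φ(289) = φ(17^2) = 17·(17−1) = 272 = 2^4 · 17.
Divisors of 272: 1, 2, 4, 8, 16, 17, 34, 68, 136, 272.
Compute 278^d (mod 289) for the divisors d until we hit 1:
278^1 ≡ 278
278^2 ≡ 121
278^4 ≡ 191
278^8 ≡ 67
278^16 ≡ 154
278^17 ≡ 40
278^34 ≡ 155
278^68 ≡ 38
278^136 ≡ 288
278^272 ≡ 1
Therefore the multiplicative order of 278 modulo 289 is 272.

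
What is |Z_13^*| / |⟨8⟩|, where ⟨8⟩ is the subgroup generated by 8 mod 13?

By Lagrange's theorem, ord_13(8) divides φ(13) = 13 − 1 = 12 = 2^2 · 3.
Divisors of 12: 1, 2, 3, 4, 6, 12.
Check 8^d mod 13 for each divisor in increasing order:
8^1 ≡ 8 (mod 13)
8^2 ≡ 12 (mod 13)
8^3 ≡ 5 (mod 13)
8^4 ≡ 1 (mod 13) ✓
So ord_13(8) = 4, hence |⟨8⟩| = 4.
The index is φ(13) / ord(8) = 12 / 4 = 3.

3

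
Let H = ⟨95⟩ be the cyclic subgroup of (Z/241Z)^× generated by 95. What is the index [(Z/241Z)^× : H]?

1

The order of 95 must divide φ(241) = 241 − 1 = 240 = 2^4 · 3 · 5.
Divisors of 240: 1, 2, 3, 4, 5, 6, 8, 10, 12, 15, 16, 20, 24, 30, 40, 48, 60, 80, 120, 240.
Evaluate successive powers at the divisors of 240:
95^1 ≡ 95 (mod 241)
95^2 ≡ 108 (mod 241)
95^3 ≡ 138 (mod 241)
95^4 ≡ 96 (mod 241)
95^5 ≡ 203 (mod 241)
95^6 ≡ 5 (mod 241)
95^8 ≡ 58 (mod 241)
95^10 ≡ 239 (mod 241)
95^12 ≡ 25 (mod 241)
95^15 ≡ 76 (mod 241)
95^16 ≡ 231 (mod 241)
95^20 ≡ 4 (mod 241)
95^24 ≡ 143 (mod 241)
95^30 ≡ 233 (mod 241)
95^40 ≡ 16 (mod 241)
95^48 ≡ 205 (mod 241)
95^60 ≡ 64 (mod 241)
95^80 ≡ 15 (mod 241)
95^120 ≡ 240 (mod 241)
95^240 ≡ 1 (mod 241) ✓
So ord_241(95) = 240, hence |⟨95⟩| = 240.
The index is φ(241) / ord(95) = 240 / 240 = 1.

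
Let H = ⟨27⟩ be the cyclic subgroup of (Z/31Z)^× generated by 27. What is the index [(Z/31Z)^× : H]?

Since 27 ∈ (Z/31Z)^×, its order divides φ(31) = 31 − 1 = 30 = 2 · 3 · 5.
Divisors of 30: 1, 2, 3, 5, 6, 10, 15, 30.
Compute 27^d (mod 31) for the divisors d until we hit 1:
27^1 ≡ 27 (mod 31)
27^2 ≡ 16 (mod 31)
27^3 ≡ 29 (mod 31)
27^5 ≡ 30 (mod 31)
27^6 ≡ 4 (mod 31)
27^10 ≡ 1 (mod 31) ✓
Thus |⟨27⟩| = ord(27) = 10.
The index is φ(31) / ord(27) = 30 / 10 = 3.

3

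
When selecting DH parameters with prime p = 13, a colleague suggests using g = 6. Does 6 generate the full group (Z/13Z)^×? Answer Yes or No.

Yes

φ(13) = 13 − 1 = 12 = 2^2 · 3.
Test 6^(12/q) mod 13 for each prime factor q of 12:
6^6 ≡ 12 (mod 13)  [q = 2: ≢ 1 ✓]
6^4 ≡ 9 (mod 13)  [q = 3: ≢ 1 ✓]
Every test exponent gives a nontrivial residue, hence 6 generates the full group.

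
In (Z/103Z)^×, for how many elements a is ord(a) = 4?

φ(103) = 103 − 1 = 102 = 2 · 3 · 17.
Since (Z/103Z)^× is cyclic of order 102, the number of elements of order d is φ(d) when d | 102 and 0 otherwise.
4 does not divide 102, so no element of (Z/103Z)^× has order 4.

0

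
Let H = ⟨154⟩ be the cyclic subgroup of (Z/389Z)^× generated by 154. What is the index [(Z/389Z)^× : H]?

ord(154) | φ(389) = 389 − 1 = 388 = 2^2 · 97.
Divisors of 388: 1, 2, 4, 97, 194, 388.
Check 154^d mod 389 for each divisor in increasing order:
154^1 ≡ 154
154^2 ≡ 376
154^4 ≡ 169
154^97 ≡ 115
154^194 ≡ 388
154^388 ≡ 1
Thus |⟨154⟩| = ord(154) = 388.
The index is φ(389) / ord(154) = 388 / 388 = 1.

1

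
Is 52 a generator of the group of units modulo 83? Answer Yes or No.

φ(83) = 83 − 1 = 82 = 2 · 41.
An element g generates (Z/83Z)^× iff g^(82/q) ≢ 1 (mod 83) for each prime q ∈ {2, 41}.
52^41 ≡ 82 (mod 83)  [q = 2: ≢ 1 ✓]
52^2 ≡ 48 (mod 83)  [q = 41: ≢ 1 ✓]
All checks pass, so 52 has order 82 and is a primitive root modulo 83.

Yes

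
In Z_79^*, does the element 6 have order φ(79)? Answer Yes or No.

Yes

φ(79) = 79 − 1 = 78 = 2 · 3 · 13.
6 is a primitive root mod 79 iff 6^(φ(79)/q) ≢ 1 for every prime q | φ(79), i.e. q ∈ {2, 3, 13}.
6^39 ≡ 78 (mod 79)  [q = 2: ≢ 1 ✓]
6^26 ≡ 55 (mod 79)  [q = 3: ≢ 1 ✓]
6^6 ≡ 46 (mod 79)  [q = 13: ≢ 1 ✓]
All checks pass, so 6 has order 78 and is a primitive root modulo 79.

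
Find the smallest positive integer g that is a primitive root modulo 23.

φ(23) = 23 − 1 = 22 = 2 · 11.
Test candidates g = 2, 3, … against the prime factors q ∈ {2, 11} of φ(23): g is a generator iff g^(22/q) ≢ 1 for every such q.
g = 2: 2^11 ≡ 1 — hits 1, so not a primitive root.
g = 3: 3^11 ≡ 1 — hits 1, so not a primitive root.
g = 4: 4^11 ≡ 1 — hits 1, so not a primitive root.
g = 5: 5^11 ≡ 22; 5^2 ≡ 2 — none is 1, so 5 is a primitive root.
Hence the least primitive root of 23 is 5.

5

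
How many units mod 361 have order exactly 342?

φ(361) = φ(19^2) = 19·(19−1) = 342 = 2 · 3^2 · 19.
(Z/361Z)^× is cyclic (|G| = 342); a cyclic group of order m has exactly φ(d) elements of each order d | m, and none otherwise.
342 = 2 · 3^2 · 19 divides 342, and φ(342) = 108.

108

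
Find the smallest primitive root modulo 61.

2

φ(61) = 61 − 1 = 60 = 2^2 · 3 · 5.
Test candidates g = 2, 3, … against the prime factors q ∈ {2, 3, 5} of φ(61): g is a generator iff g^(60/q) ≢ 1 for every such q.
g = 2: 2^30 ≡ 60; 2^20 ≡ 47; 2^12 ≡ 9 — none is 1, so 2 is a primitive root.
Hence the least primitive root of 61 is 2.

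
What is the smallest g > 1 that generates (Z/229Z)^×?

6

φ(229) = 229 − 1 = 228 = 2^2 · 3 · 19.
Test candidates g = 2, 3, … against the prime factors q ∈ {2, 3, 19} of φ(229): g is a generator iff g^(228/q) ≢ 1 for every such q.
g = 2: 2^114 ≡ 228; 2^76 ≡ 1 — hits 1, so not a primitive root.
g = 3: 3^114 ≡ 1 — hits 1, so not a primitive root.
g = 4: 4^114 ≡ 1 — hits 1, so not a primitive root.
g = 5: 5^114 ≡ 1 — hits 1, so not a primitive root.
g = 6: 6^114 ≡ 228; 6^76 ≡ 134; 6^12 ≡ 165 — none is 1, so 6 is a primitive root.
The smallest primitive root modulo 229 is 6.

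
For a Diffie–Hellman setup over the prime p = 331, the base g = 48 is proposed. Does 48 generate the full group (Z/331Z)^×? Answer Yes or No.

φ(331) = 331 − 1 = 330 = 2 · 3 · 5 · 11.
Test 48^(330/q) mod 331 for each prime factor q of 330:
48^165 ≡ 330 (mod 331)  [q = 2: ≢ 1 ✓]
48^110 ≡ 31 (mod 331)  [q = 3: ≢ 1 ✓]
48^66 ≡ 1 (mod 331)  [q = 5: ≡ 1 ✗]
48^30 ≡ 270 (mod 331)  [q = 11: ≢ 1 ✓]
Since 48^66 ≡ 1, the order of 48 divides 66 < 330, so 48 is not a primitive root.

No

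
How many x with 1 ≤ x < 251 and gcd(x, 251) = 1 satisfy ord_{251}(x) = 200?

0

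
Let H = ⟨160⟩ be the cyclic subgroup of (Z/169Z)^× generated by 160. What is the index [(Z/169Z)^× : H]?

2

ord(160) | φ(169) = φ(13^2) = 13·(13−1) = 156 = 2^2 · 3 · 13.
Divisors of 156: 1, 2, 3, 4, 6, 12, 13, 26, 39, 52, 78, 156.
Compute 160^d (mod 169) for the divisors d until we hit 1:
160^1 ≡ 160 (mod 169)
160^2 ≡ 81 (mod 169)
160^3 ≡ 116 (mod 169)
160^4 ≡ 139 (mod 169)
160^6 ≡ 105 (mod 169)
160^12 ≡ 40 (mod 169)
160^13 ≡ 147 (mod 169)
160^26 ≡ 146 (mod 169)
160^39 ≡ 168 (mod 169)
160^52 ≡ 22 (mod 169)
160^78 ≡ 1 (mod 169) ✓
The order of 160 is 78, so the subgroup it generates has 78 elements.
The index is φ(169) / ord(160) = 156 / 78 = 2.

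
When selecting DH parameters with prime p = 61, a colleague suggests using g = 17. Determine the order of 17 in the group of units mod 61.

60

ord(17) | φ(61) = 61 − 1 = 60 = 2^2 · 3 · 5.
Divisors of 60: 1, 2, 3, 4, 5, 6, 10, 12, 15, 20, 30, 60.
Test each divisor d:
17^1 ≡ 17 (mod 61)
17^2 ≡ 45 (mod 61)
17^3 ≡ 33 (mod 61)
17^4 ≡ 12 (mod 61)
17^5 ≡ 21 (mod 61)
17^6 ≡ 52 (mod 61)
17^10 ≡ 14 (mod 61)
17^12 ≡ 20 (mod 61)
17^15 ≡ 50 (mod 61)
17^20 ≡ 13 (mod 61)
17^30 ≡ 60 (mod 61)
17^60 ≡ 1 (mod 61) ✓
Hence ord(17) = 60.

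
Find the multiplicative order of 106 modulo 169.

ord(106) | φ(169) = φ(13^2) = 13·(13−1) = 156 = 2^2 · 3 · 13.
Divisors of 156: 1, 2, 3, 4, 6, 12, 13, 26, 39, 52, 78, 156.
Test each divisor d:
106^1 ≡ 106
106^2 ≡ 82
106^3 ≡ 73
106^4 ≡ 133
106^6 ≡ 90
106^12 ≡ 157
106^13 ≡ 80
106^26 ≡ 147
106^39 ≡ 99
106^52 ≡ 146
106^78 ≡ 168
106^156 ≡ 1
The smallest such exponent is 156, so the order of 106 is 156.

156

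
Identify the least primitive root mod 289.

3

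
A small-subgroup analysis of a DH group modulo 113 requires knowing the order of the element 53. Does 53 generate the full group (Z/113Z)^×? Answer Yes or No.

No

φ(113) = 113 − 1 = 112 = 2^4 · 7.
An element g generates (Z/113Z)^× iff g^(112/q) ≢ 1 (mod 113) for each prime q ∈ {2, 7}.
53^56 ≡ 1 (mod 113)  [q = 2: ≡ 1 ✗]
53^16 ≡ 16 (mod 113)  [q = 7: ≢ 1 ✓]
The check at q = 2 fails, so 53 generates a proper subgroup.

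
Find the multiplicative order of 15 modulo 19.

18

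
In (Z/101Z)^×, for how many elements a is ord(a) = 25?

φ(101) = 101 − 1 = 100 = 2^2 · 5^2.
Since (Z/101Z)^× is cyclic of order 100, the number of elements of order d is φ(d) when d | 100 and 0 otherwise.
25 = 5^2 divides 100, and φ(25) = 20.

20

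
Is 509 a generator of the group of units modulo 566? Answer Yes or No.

φ(566) = φ(2)·φ(283) = 1·282 = 282 = 2 · 3 · 47.
509 is a primitive root mod 566 iff 509^(φ(566)/q) ≢ 1 for every prime q | φ(566), i.e. q ∈ {2, 3, 47}.
509^141 ≡ 565 (mod 566)  [q = 2: ≢ 1 ✓]
509^94 ≡ 521 (mod 566)  [q = 3: ≢ 1 ✓]
509^6 ≡ 435 (mod 566)  [q = 47: ≢ 1 ✓]
All checks pass, so 509 has order 282 and is a primitive root modulo 566.

Yes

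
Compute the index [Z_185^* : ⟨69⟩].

4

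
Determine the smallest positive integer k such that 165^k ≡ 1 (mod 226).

56

By Lagrange's theorem, ord_226(165) divides φ(226) = φ(2)·φ(113) = 1·112 = 112 = 2^4 · 7.
Divisors of 112: 1, 2, 4, 7, 8, 14, 16, 28, 56, 112.
Check 165^d mod 226 for each divisor in increasing order:
165^1 ≡ 165
165^2 ≡ 105
165^4 ≡ 177
165^7 ≡ 157
165^8 ≡ 141
165^14 ≡ 15
165^16 ≡ 219
165^28 ≡ 225
165^56 ≡ 1
So ord_226(165) = 56.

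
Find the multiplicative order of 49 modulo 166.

41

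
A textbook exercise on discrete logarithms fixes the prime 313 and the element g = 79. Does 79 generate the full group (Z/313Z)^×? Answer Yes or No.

φ(313) = 313 − 1 = 312 = 2^3 · 3 · 13.
It suffices to check that the order of 79 is not a proper divisor of 312: compute 79^(312/q) for q ∈ {2, 3, 13}.
79^156 ≡ 1 (mod 313)  [q = 2: ≡ 1 ✗]
79^104 ≡ 1 (mod 313)  [q = 3: ≡ 1 ✗]
79^24 ≡ 280 (mod 313)  [q = 13: ≢ 1 ✓]
79^156 ≡ 1 shows ord(79) | 156, strictly less than φ(313); not a primitive root.

No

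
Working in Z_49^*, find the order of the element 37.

The order of 37 must divide φ(49) = φ(7^2) = 7·(7−1) = 42 = 2 · 3 · 7.
Divisors of 42: 1, 2, 3, 6, 7, 14, 21, 42.
Check 37^d mod 49 for each divisor in increasing order:
37^1 ≡ 37 (mod 49)
37^2 ≡ 46 (mod 49)
37^3 ≡ 36 (mod 49)
37^6 ≡ 22 (mod 49)
37^7 ≡ 30 (mod 49)
37^14 ≡ 18 (mod 49)
37^21 ≡ 1 (mod 49) ✓
So ord_49(37) = 21.

21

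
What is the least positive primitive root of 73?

5

φ(73) = 73 − 1 = 72 = 2^3 · 3^2.
Test candidates g = 2, 3, … against the prime factors q ∈ {2, 3} of φ(73): g is a generator iff g^(72/q) ≢ 1 for every such q.
g = 2: 2^36 ≡ 1 — hits 1, so not a primitive root.
g = 3: 3^36 ≡ 1 — hits 1, so not a primitive root.
g = 4: 4^36 ≡ 1 — hits 1, so not a primitive root.
g = 5: 5^36 ≡ 72; 5^24 ≡ 8 — none is 1, so 5 is a primitive root.
Hence the least primitive root of 73 is 5.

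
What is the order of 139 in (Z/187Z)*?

By Lagrange's theorem, ord_187(139) divides φ(187) = φ(11·17) = (11−1)·(17−1) = 10·16 = 160 = 2^5 · 5.
Divisors of 160: 1, 2, 4, 5, 8, 10, 16, 20, 32, 40, 80, 160.
Compute 139^d (mod 187) for the divisors d until we hit 1:
139^1 ≡ 139 (mod 187)
139^2 ≡ 60 (mod 187)
139^4 ≡ 47 (mod 187)
139^5 ≡ 175 (mod 187)
139^8 ≡ 152 (mod 187)
139^10 ≡ 144 (mod 187)
139^16 ≡ 103 (mod 187)
139^20 ≡ 166 (mod 187)
139^32 ≡ 137 (mod 187)
139^40 ≡ 67 (mod 187)
139^80 ≡ 1 (mod 187) ✓
The smallest such exponent is 80, so the order of 139 is 80.

80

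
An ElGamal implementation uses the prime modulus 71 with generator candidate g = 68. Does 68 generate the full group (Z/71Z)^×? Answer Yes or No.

φ(71) = 71 − 1 = 70 = 2 · 5 · 7.
It suffices to check that the order of 68 is not a proper divisor of 70: compute 68^(70/q) for q ∈ {2, 5, 7}.
68^35 ≡ 70 (mod 71)  [q = 2: ≢ 1 ✓]
68^14 ≡ 54 (mod 71)  [q = 5: ≢ 1 ✓]
68^10 ≡ 48 (mod 71)  [q = 7: ≢ 1 ✓]
None equal 1, so ord_71(68) = 70: 68 is a primitive root.

Yes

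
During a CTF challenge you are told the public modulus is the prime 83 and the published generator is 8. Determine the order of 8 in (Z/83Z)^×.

82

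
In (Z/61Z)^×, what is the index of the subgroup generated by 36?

2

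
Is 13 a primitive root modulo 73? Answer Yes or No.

Yes

φ(73) = 73 − 1 = 72 = 2^3 · 3^2.
It suffices to check that the order of 13 is not a proper divisor of 72: compute 13^(72/q) for q ∈ {2, 3}.
13^36 ≡ 72 (mod 73)  [q = 2: ≢ 1 ✓]
13^24 ≡ 64 (mod 73)  [q = 3: ≢ 1 ✓]
None equal 1, so ord_73(13) = 72: 13 is a primitive root.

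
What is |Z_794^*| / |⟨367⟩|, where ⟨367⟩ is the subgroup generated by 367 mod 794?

12

By Lagrange's theorem, ord_794(367) divides φ(794) = φ(2)·φ(397) = 1·396 = 396 = 2^2 · 3^2 · 11.
Divisors of 396: 1, 2, 3, 4, 6, 9, 11, 12, 18, 22, 33, 36, 44, 66, 99, 132, 198, 396.
Test each divisor d:
367^1 ≡ 367 (mod 794)
367^2 ≡ 503 (mod 794)
367^3 ≡ 393 (mod 794)
367^4 ≡ 517 (mod 794)
367^6 ≡ 413 (mod 794)
367^9 ≡ 333 (mod 794)
367^11 ≡ 759 (mod 794)
367^12 ≡ 653 (mod 794)
367^18 ≡ 523 (mod 794)
367^22 ≡ 431 (mod 794)
367^33 ≡ 1 (mod 794) ✓
Thus |⟨367⟩| = ord(367) = 33.
[(Z/794Z)^× : ⟨367⟩] = 396/33 = 12.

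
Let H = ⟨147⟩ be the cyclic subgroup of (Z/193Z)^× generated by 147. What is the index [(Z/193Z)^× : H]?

Since 147 ∈ (Z/193Z)^×, its order divides φ(193) = 193 − 1 = 192 = 2^6 · 3.
Divisors of 192: 1, 2, 3, 4, 6, 8, 12, 16, 24, 32, 48, 64, 96, 192.
Test each divisor d:
147^1 ≡ 147 (mod 193)
147^2 ≡ 186 (mod 193)
147^3 ≡ 129 (mod 193)
147^4 ≡ 49 (mod 193)
147^6 ≡ 43 (mod 193)
147^8 ≡ 85 (mod 193)
147^12 ≡ 112 (mod 193)
147^16 ≡ 84 (mod 193)
147^24 ≡ 192 (mod 193)
147^32 ≡ 108 (mod 193)
147^48 ≡ 1 (mod 193) ✓
So ord_193(147) = 48, hence |⟨147⟩| = 48.
Index = |(Z/193Z)^×| / |⟨147⟩| = 192 / 48 = 4.

4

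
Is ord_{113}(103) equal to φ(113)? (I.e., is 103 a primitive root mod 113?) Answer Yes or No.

Yes

φ(113) = 113 − 1 = 112 = 2^4 · 7.
103 is a primitive root mod 113 iff 103^(φ(113)/q) ≢ 1 for every prime q | φ(113), i.e. q ∈ {2, 7}.
103^56 ≡ 112 (mod 113)  [q = 2: ≢ 1 ✓]
103^16 ≡ 106 (mod 113)  [q = 7: ≢ 1 ✓]
None equal 1, so ord_113(103) = 112: 103 is a primitive root.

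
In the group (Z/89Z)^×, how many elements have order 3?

0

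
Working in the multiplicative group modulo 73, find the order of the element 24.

By Lagrange's theorem, ord_73(24) divides φ(73) = 73 − 1 = 72 = 2^3 · 3^2.
Divisors of 72: 1, 2, 3, 4, 6, 8, 9, 12, 18, 24, 36, 72.
Check 24^d mod 73 for each divisor in increasing order:
24^1 ≡ 24 (mod 73)
24^2 ≡ 65 (mod 73)
24^3 ≡ 27 (mod 73)
24^4 ≡ 64 (mod 73)
24^6 ≡ 72 (mod 73)
24^8 ≡ 8 (mod 73)
24^9 ≡ 46 (mod 73)
24^12 ≡ 1 (mod 73) ✓
The smallest such exponent is 12, so the order of 24 is 12.

12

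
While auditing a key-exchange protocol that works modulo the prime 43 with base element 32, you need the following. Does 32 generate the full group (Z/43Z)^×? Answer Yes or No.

No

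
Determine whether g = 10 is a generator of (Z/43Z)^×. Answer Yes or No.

No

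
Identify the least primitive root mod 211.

2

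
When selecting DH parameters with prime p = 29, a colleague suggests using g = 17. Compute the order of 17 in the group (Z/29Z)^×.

4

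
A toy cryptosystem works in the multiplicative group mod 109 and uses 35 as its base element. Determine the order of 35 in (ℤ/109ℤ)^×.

ord(35) | φ(109) = 109 − 1 = 108 = 2^2 · 3^3.
Divisors of 108: 1, 2, 3, 4, 6, 9, 12, 18, 27, 36, 54, 108.
Test each divisor d:
35^1 ≡ 35 (mod 109)
35^2 ≡ 26 (mod 109)
35^3 ≡ 38 (mod 109)
35^4 ≡ 22 (mod 109)
35^6 ≡ 27 (mod 109)
35^9 ≡ 45 (mod 109)
35^12 ≡ 75 (mod 109)
35^18 ≡ 63 (mod 109)
35^27 ≡ 1 (mod 109) ✓
Therefore the multiplicative order of 35 modulo 109 is 27.

27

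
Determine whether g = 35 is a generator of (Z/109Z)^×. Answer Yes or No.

No

φ(109) = 109 − 1 = 108 = 2^2 · 3^3.
It suffices to check that the order of 35 is not a proper divisor of 108: compute 35^(108/q) for q ∈ {2, 3}.
35^54 ≡ 1 (mod 109)  [q = 2: ≡ 1 ✗]
35^36 ≡ 45 (mod 109)  [q = 3: ≢ 1 ✓]
Since 35^54 ≡ 1, the order of 35 divides 54 < 108, so 35 is not a primitive root.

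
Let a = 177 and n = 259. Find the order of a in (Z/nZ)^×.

12

Since 177 ∈ (Z/259Z)^×, its order divides φ(259) = φ(7·37) = (7−1)·(37−1) = 6·36 = 216 = 2^3 · 3^3.
Divisors of 216: 1, 2, 3, 4, 6, 8, 9, 12, 18, 24, 27, 36, 54, 72, 108, 216.
Test each divisor d:
177^1 ≡ 177
177^2 ≡ 249
177^3 ≡ 43
177^4 ≡ 100
177^6 ≡ 36
177^8 ≡ 158
177^9 ≡ 253
177^12 ≡ 1
The smallest such exponent is 12, so the order of 177 is 12.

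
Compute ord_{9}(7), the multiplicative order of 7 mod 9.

ord(7) | φ(9) = φ(3^2) = 3·(3−1) = 6 = 2 · 3.
Divisors of 6: 1, 2, 3, 6.
Evaluate successive powers at the divisors of 6:
7^1 ≡ 7 (mod 9)
7^2 ≡ 4 (mod 9)
7^3 ≡ 1 (mod 9) ✓
So ord_9(7) = 3.

3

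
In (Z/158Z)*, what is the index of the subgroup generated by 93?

Since 93 ∈ (Z/158Z)^×, its order divides φ(158) = φ(2)·φ(79) = 1·78 = 78 = 2 · 3 · 13.
Divisors of 78: 1, 2, 3, 6, 13, 26, 39, 78.
Check 93^d mod 158 for each divisor in increasing order:
93^1 ≡ 93
93^2 ≡ 117
93^3 ≡ 137
93^6 ≡ 125
93^13 ≡ 157
93^26 ≡ 1
The order of 93 is 26, so the subgroup it generates has 26 elements.
Index = |(Z/158Z)^×| / |⟨93⟩| = 78 / 26 = 3.

3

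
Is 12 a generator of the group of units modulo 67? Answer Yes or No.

Yes

φ(67) = 67 − 1 = 66 = 2 · 3 · 11.
12 is a primitive root mod 67 iff 12^(φ(67)/q) ≢ 1 for every prime q | φ(67), i.e. q ∈ {2, 3, 11}.
12^33 ≡ 66 (mod 67)  [q = 2: ≢ 1 ✓]
12^22 ≡ 29 (mod 67)  [q = 3: ≢ 1 ✓]
12^6 ≡ 62 (mod 67)  [q = 11: ≢ 1 ✓]
None equal 1, so ord_67(12) = 66: 12 is a primitive root.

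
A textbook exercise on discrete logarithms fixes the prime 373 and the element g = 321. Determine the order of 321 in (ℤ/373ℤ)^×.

186

The order of 321 must divide φ(373) = 373 − 1 = 372 = 2^2 · 3 · 31.
Divisors of 372: 1, 2, 3, 4, 6, 12, 31, 62, 93, 124, 186, 372.
Evaluate successive powers at the divisors of 372:
321^1 ≡ 321
321^2 ≡ 93
321^3 ≡ 13
321^4 ≡ 70
321^6 ≡ 169
321^12 ≡ 213
321^31 ≡ 285
321^62 ≡ 284
321^93 ≡ 372
321^124 ≡ 88
321^186 ≡ 1
Hence ord(321) = 186.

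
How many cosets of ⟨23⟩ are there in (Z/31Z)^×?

Since 23 ∈ (Z/31Z)^×, its order divides φ(31) = 31 − 1 = 30 = 2 · 3 · 5.
Divisors of 30: 1, 2, 3, 5, 6, 10, 15, 30.
Evaluate successive powers at the divisors of 30:
23^1 ≡ 23
23^2 ≡ 2
23^3 ≡ 15
23^5 ≡ 30
23^6 ≡ 8
23^10 ≡ 1
Thus |⟨23⟩| = ord(23) = 10.
The index is φ(31) / ord(23) = 30 / 10 = 3.

3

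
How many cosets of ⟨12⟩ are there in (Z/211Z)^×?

15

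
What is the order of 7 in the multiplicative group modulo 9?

The order of 7 must divide φ(9) = φ(3^2) = 3·(3−1) = 6 = 2 · 3.
Divisors of 6: 1, 2, 3, 6.
Evaluate successive powers at the divisors of 6:
7^1 ≡ 7 (mod 9)
7^2 ≡ 4 (mod 9)
7^3 ≡ 1 (mod 9) ✓
Therefore the multiplicative order of 7 modulo 9 is 3.

3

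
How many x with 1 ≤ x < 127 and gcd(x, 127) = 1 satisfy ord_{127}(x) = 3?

2

φ(127) = 127 − 1 = 126 = 2 · 3^2 · 7.
Since (Z/127Z)^× is cyclic of order 126, the number of elements of order d is φ(d) when d | 126 and 0 otherwise.
3 | 126, and φ(3) = 3 − 1 = 2.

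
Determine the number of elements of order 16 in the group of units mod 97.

8

φ(97) = 97 − 1 = 96 = 2^5 · 3.
In a cyclic group of order 96, there are φ(d) elements of order d for each divisor d of 96, and zero for non-divisors.
16 = 2^4 divides 96, and φ(16) = 8.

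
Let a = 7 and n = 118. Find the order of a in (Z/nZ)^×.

29

The order of 7 must divide φ(118) = φ(2)·φ(59) = 1·58 = 58 = 2 · 29.
Divisors of 58: 1, 2, 29, 58.
Compute 7^d (mod 118) for the divisors d until we hit 1:
7^1 ≡ 7 (mod 118)
7^2 ≡ 49 (mod 118)
7^29 ≡ 1 (mod 118) ✓
So ord_118(7) = 29.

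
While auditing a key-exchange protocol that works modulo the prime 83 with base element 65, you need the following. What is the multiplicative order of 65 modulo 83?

41

Since 65 ∈ (Z/83Z)^×, its order divides φ(83) = 83 − 1 = 82 = 2 · 41.
Divisors of 82: 1, 2, 41, 82.
Compute 65^d (mod 83) for the divisors d until we hit 1:
65^1 ≡ 65 (mod 83)
65^2 ≡ 75 (mod 83)
65^41 ≡ 1 (mod 83) ✓
Hence ord(65) = 41.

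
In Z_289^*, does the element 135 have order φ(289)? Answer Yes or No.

No

φ(289) = φ(17^2) = 17·(17−1) = 272 = 2^4 · 17.
An element g generates (Z/289Z)^× iff g^(272/q) ≢ 1 (mod 289) for each prime q ∈ {2, 17}.
135^136 ≡ 1 (mod 289)  [q = 2: ≡ 1 ✗]
135^16 ≡ 137 (mod 289)  [q = 17: ≢ 1 ✓]
135^136 ≡ 1 shows ord(135) | 136, strictly less than φ(289); not a primitive root.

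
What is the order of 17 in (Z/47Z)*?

The order of 17 must divide φ(47) = 47 − 1 = 46 = 2 · 23.
Divisors of 46: 1, 2, 23, 46.
Test each divisor d:
17^1 ≡ 17 (mod 47)
17^2 ≡ 7 (mod 47)
17^23 ≡ 1 (mod 47) ✓
Therefore the multiplicative order of 17 modulo 47 is 23.

23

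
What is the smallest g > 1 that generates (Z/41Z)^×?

6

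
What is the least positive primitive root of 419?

2

φ(419) = 419 − 1 = 418 = 2 · 11 · 19.
g is a primitive root iff g^(418/q) ≢ 1 (mod 419) for each prime q ∈ {2, 11, 19}.
g = 2: 2^209 ≡ 418; 2^38 ≡ 334; 2^22 ≡ 114 — none is 1, so 2 is a primitive root.
So 2 is the smallest generator of (Z/419Z)^×.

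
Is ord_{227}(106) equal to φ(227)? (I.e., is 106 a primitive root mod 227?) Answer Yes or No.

φ(227) = 227 − 1 = 226 = 2 · 113.
It suffices to check that the order of 106 is not a proper divisor of 226: compute 106^(226/q) for q ∈ {2, 113}.
106^113 ≡ 226 (mod 227)  [q = 2: ≢ 1 ✓]
106^2 ≡ 113 (mod 227)  [q = 113: ≢ 1 ✓]
None equal 1, so ord_227(106) = 226: 106 is a primitive root.

Yes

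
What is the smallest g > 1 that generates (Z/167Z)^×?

5

φ(167) = 167 − 1 = 166 = 2 · 83.
g is a primitive root iff g^(166/q) ≢ 1 (mod 167) for each prime q ∈ {2, 83}.
g = 2: 2^83 ≡ 1 — hits 1, so not a primitive root.
g = 3: 3^83 ≡ 1 — hits 1, so not a primitive root.
g = 4: 4^83 ≡ 1 — hits 1, so not a primitive root.
g = 5: 5^83 ≡ 166; 5^2 ≡ 25 — none is 1, so 5 is a primitive root.
So 5 is the smallest generator of (Z/167Z)^×.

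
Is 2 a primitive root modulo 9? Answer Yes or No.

Yes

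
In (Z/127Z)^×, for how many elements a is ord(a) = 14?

6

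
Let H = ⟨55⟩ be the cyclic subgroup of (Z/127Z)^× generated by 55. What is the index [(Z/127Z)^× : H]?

1

By Lagrange's theorem, ord_127(55) divides φ(127) = 127 − 1 = 126 = 2 · 3^2 · 7.
Divisors of 126: 1, 2, 3, 6, 7, 9, 14, 18, 21, 42, 63, 126.
Compute 55^d (mod 127) for the divisors d until we hit 1:
55^1 ≡ 55 (mod 127)
55^2 ≡ 104 (mod 127)
55^3 ≡ 5 (mod 127)
55^6 ≡ 25 (mod 127)
55^7 ≡ 105 (mod 127)
55^9 ≡ 125 (mod 127)
55^14 ≡ 103 (mod 127)
55^18 ≡ 4 (mod 127)
55^21 ≡ 20 (mod 127)
55^42 ≡ 19 (mod 127)
55^63 ≡ 126 (mod 127)
55^126 ≡ 1 (mod 127) ✓
So ord_127(55) = 126, hence |⟨55⟩| = 126.
[(Z/127Z)^× : ⟨55⟩] = 126/126 = 1.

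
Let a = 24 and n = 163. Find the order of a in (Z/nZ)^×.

The order of 24 must divide φ(163) = 163 − 1 = 162 = 2 · 3^4.
Divisors of 162: 1, 2, 3, 6, 9, 18, 27, 54, 81, 162.
Check 24^d mod 163 for each divisor in increasing order:
24^1 ≡ 24 (mod 163)
24^2 ≡ 87 (mod 163)
24^3 ≡ 132 (mod 163)
24^6 ≡ 146 (mod 163)
24^9 ≡ 38 (mod 163)
24^18 ≡ 140 (mod 163)
24^27 ≡ 104 (mod 163)
24^54 ≡ 58 (mod 163)
24^81 ≡ 1 (mod 163) ✓
The smallest such exponent is 81, so the order of 24 is 81.

81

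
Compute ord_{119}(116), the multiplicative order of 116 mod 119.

48

By Lagrange's theorem, ord_119(116) divides φ(119) = φ(7·17) = (7−1)·(17−1) = 6·16 = 96 = 2^5 · 3.
Divisors of 96: 1, 2, 3, 4, 6, 8, 12, 16, 24, 32, 48, 96.
Evaluate successive powers at the divisors of 96:
116^1 ≡ 116
116^2 ≡ 9
116^3 ≡ 92
116^4 ≡ 81
116^6 ≡ 15
116^8 ≡ 16
116^12 ≡ 106
116^16 ≡ 18
116^24 ≡ 50
116^32 ≡ 86
116^48 ≡ 1
So ord_119(116) = 48.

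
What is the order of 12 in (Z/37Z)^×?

9

ord(12) | φ(37) = 37 − 1 = 36 = 2^2 · 3^2.
Divisors of 36: 1, 2, 3, 4, 6, 9, 12, 18, 36.
Test each divisor d:
12^1 ≡ 12 (mod 37)
12^2 ≡ 33 (mod 37)
12^3 ≡ 26 (mod 37)
12^4 ≡ 16 (mod 37)
12^6 ≡ 10 (mod 37)
12^9 ≡ 1 (mod 37) ✓
So ord_37(12) = 9.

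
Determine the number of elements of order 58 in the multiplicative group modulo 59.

φ(59) = 59 − 1 = 58 = 2 · 29.
(Z/59Z)^× is cyclic (|G| = 58); a cyclic group of order m has exactly φ(d) elements of each order d | m, and none otherwise.
58 = 2 · 29 divides 58, and φ(58) = 28.

28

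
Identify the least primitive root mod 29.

φ(29) = 29 − 1 = 28 = 2^2 · 7.
g is a primitive root iff g^(28/q) ≢ 1 (mod 29) for each prime q ∈ {2, 7}.
g = 2: 2^14 ≡ 28; 2^4 ≡ 16 — none is 1, so 2 is a primitive root.
Hence the least primitive root of 29 is 2.

2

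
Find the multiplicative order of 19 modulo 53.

52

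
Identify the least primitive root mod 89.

3

φ(89) = 89 − 1 = 88 = 2^3 · 11.
Test candidates g = 2, 3, … against the prime factors q ∈ {2, 11} of φ(89): g is a generator iff g^(88/q) ≢ 1 for every such q.
g = 2: 2^44 ≡ 1 — hits 1, so not a primitive root.
g = 3: 3^44 ≡ 88; 3^8 ≡ 64 — none is 1, so 3 is a primitive root.
So 3 is the smallest generator of (Z/89Z)^×.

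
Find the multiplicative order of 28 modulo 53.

Since 28 ∈ (Z/53Z)^×, its order divides φ(53) = 53 − 1 = 52 = 2^2 · 13.
Divisors of 52: 1, 2, 4, 13, 26, 52.
Compute 28^d (mod 53) for the divisors d until we hit 1:
28^1 ≡ 28 (mod 53)
28^2 ≡ 42 (mod 53)
28^4 ≡ 15 (mod 53)
28^13 ≡ 1 (mod 53) ✓
So ord_53(28) = 13.

13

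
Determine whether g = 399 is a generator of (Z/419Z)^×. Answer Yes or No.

Yes

φ(419) = 419 − 1 = 418 = 2 · 11 · 19.
An element g generates (Z/419Z)^× iff g^(418/q) ≢ 1 (mod 419) for each prime q ∈ {2, 11, 19}.
399^209 ≡ 418 (mod 419)  [q = 2: ≢ 1 ✓]
399^38 ≡ 69 (mod 419)  [q = 11: ≢ 1 ✓]
399^22 ≡ 306 (mod 419)  [q = 19: ≢ 1 ✓]
None equal 1, so ord_419(399) = 418: 399 is a primitive root.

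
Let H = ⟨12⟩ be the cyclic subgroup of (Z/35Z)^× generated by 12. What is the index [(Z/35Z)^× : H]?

2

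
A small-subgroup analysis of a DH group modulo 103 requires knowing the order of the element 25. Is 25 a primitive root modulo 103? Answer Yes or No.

No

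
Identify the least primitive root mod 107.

φ(107) = 107 − 1 = 106 = 2 · 53.
g is a primitive root iff g^(106/q) ≢ 1 (mod 107) for each prime q ∈ {2, 53}.
g = 2: 2^53 ≡ 106; 2^2 ≡ 4 — none is 1, so 2 is a primitive root.
Hence the least primitive root of 107 is 2.

2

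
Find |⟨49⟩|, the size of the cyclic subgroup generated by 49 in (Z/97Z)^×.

48

By Lagrange's theorem, ord_97(49) divides φ(97) = 97 − 1 = 96 = 2^5 · 3.
Divisors of 96: 1, 2, 3, 4, 6, 8, 12, 16, 24, 32, 48, 96.
Evaluate successive powers at the divisors of 96:
49^1 ≡ 49 (mod 97)
49^2 ≡ 73 (mod 97)
49^3 ≡ 85 (mod 97)
49^4 ≡ 91 (mod 97)
49^6 ≡ 47 (mod 97)
49^8 ≡ 36 (mod 97)
49^12 ≡ 75 (mod 97)
49^16 ≡ 35 (mod 97)
49^24 ≡ 96 (mod 97)
49^32 ≡ 61 (mod 97)
49^48 ≡ 1 (mod 97) ✓
Therefore the multiplicative order of 49 modulo 97 is 48.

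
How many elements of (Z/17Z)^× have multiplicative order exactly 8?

4

φ(17) = 17 − 1 = 16 = 2^4.
(Z/17Z)^× is cyclic (|G| = 16); a cyclic group of order m has exactly φ(d) elements of each order d | m, and none otherwise.
8 = 2^3 divides 16, and φ(8) = 4.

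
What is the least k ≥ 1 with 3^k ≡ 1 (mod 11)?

5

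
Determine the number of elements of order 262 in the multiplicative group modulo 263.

130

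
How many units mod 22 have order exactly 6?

φ(22) = φ(2)·φ(11) = 1·10 = 10 = 2 · 5.
In a cyclic group of order 10, there are φ(d) elements of order d for each divisor d of 10, and zero for non-divisors.
6 does not divide 10, so no element of (Z/22Z)^× has order 6.

0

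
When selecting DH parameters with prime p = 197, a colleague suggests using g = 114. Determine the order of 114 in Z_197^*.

7

ord(114) | φ(197) = 197 − 1 = 196 = 2^2 · 7^2.
Divisors of 196: 1, 2, 4, 7, 14, 28, 49, 98, 196.
Test each divisor d:
114^1 ≡ 114 (mod 197)
114^2 ≡ 191 (mod 197)
114^4 ≡ 36 (mod 197)
114^7 ≡ 1 (mod 197) ✓
Therefore the multiplicative order of 114 modulo 197 is 7.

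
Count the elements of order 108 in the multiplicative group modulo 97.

0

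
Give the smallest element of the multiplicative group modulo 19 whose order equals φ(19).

2

φ(19) = 19 − 1 = 18 = 2 · 3^2.
g is a primitive root iff g^(18/q) ≢ 1 (mod 19) for each prime q ∈ {2, 3}.
g = 2: 2^9 ≡ 18; 2^6 ≡ 7 — none is 1, so 2 is a primitive root.
So 2 is the smallest generator of (Z/19Z)^×.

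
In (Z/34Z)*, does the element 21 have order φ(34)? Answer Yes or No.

No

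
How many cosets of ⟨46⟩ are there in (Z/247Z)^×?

18

By Lagrange's theorem, ord_247(46) divides φ(247) = φ(13·19) = (13−1)·(19−1) = 12·18 = 216 = 2^3 · 3^3.
Divisors of 216: 1, 2, 3, 4, 6, 8, 9, 12, 18, 24, 27, 36, 54, 72, 108, 216.
Test each divisor d:
46^1 ≡ 46 (mod 247)
46^2 ≡ 140 (mod 247)
46^3 ≡ 18 (mod 247)
46^4 ≡ 87 (mod 247)
46^6 ≡ 77 (mod 247)
46^8 ≡ 159 (mod 247)
46^9 ≡ 151 (mod 247)
46^12 ≡ 1 (mod 247) ✓
So ord_247(46) = 12, hence |⟨46⟩| = 12.
Index = |(Z/247Z)^×| / |⟨46⟩| = 216 / 12 = 18.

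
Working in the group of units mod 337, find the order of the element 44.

Since 44 ∈ (Z/337Z)^×, its order divides φ(337) = 337 − 1 = 336 = 2^4 · 3 · 7.
Divisors of 336: 1, 2, 3, 4, 6, 7, 8, 12, 14, 16, 21, 24, 28, 42, 48, 56, 84, 112, 168, 336.
Compute 44^d (mod 337) for the divisors d until we hit 1:
44^1 ≡ 44
44^2 ≡ 251
44^3 ≡ 260
44^4 ≡ 319
44^6 ≡ 200
44^7 ≡ 38
44^8 ≡ 324
44^12 ≡ 234
44^14 ≡ 96
44^16 ≡ 169
44^21 ≡ 278
44^24 ≡ 162
44^28 ≡ 117
44^42 ≡ 111
44^48 ≡ 295
44^56 ≡ 209
44^84 ≡ 189
44^112 ≡ 208
44^168 ≡ 336
44^336 ≡ 1
Hence ord(44) = 336.

336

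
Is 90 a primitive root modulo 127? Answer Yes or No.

φ(127) = 127 − 1 = 126 = 2 · 3^2 · 7.
Test 90^(126/q) mod 127 for each prime factor q of 126:
90^63 ≡ 126 (mod 127)  [q = 2: ≢ 1 ✓]
90^42 ≡ 19 (mod 127)  [q = 3: ≢ 1 ✓]
90^18 ≡ 1 (mod 127)  [q = 7: ≡ 1 ✗]
The check at q = 7 fails, so 90 generates a proper subgroup.

No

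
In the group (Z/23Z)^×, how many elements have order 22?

φ(23) = 23 − 1 = 22 = 2 · 11.
In a cyclic group of order 22, there are φ(d) elements of order d for each divisor d of 22, and zero for non-divisors.
22 = 2 · 11 divides 22, and φ(22) = 10.

10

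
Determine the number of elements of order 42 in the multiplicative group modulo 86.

12

φ(86) = φ(2)·φ(43) = 1·42 = 42 = 2 · 3 · 7.
In a cyclic group of order 42, there are φ(d) elements of order d for each divisor d of 42, and zero for non-divisors.
42 = 2 · 3 · 7 divides 42, and φ(42) = 12.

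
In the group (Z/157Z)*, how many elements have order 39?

φ(157) = 157 − 1 = 156 = 2^2 · 3 · 13.
Since (Z/157Z)^× is cyclic of order 156, the number of elements of order d is φ(d) when d | 156 and 0 otherwise.
39 = 3 · 13 divides 156, and φ(39) = 24.

24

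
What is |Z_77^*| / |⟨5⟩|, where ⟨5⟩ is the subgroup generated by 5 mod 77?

2

The order of 5 must divide φ(77) = φ(7·11) = (7−1)·(11−1) = 6·10 = 60 = 2^2 · 3 · 5.
Divisors of 60: 1, 2, 3, 4, 5, 6, 10, 12, 15, 20, 30, 60.
Test each divisor d:
5^1 ≡ 5 (mod 77)
5^2 ≡ 25 (mod 77)
5^3 ≡ 48 (mod 77)
5^4 ≡ 9 (mod 77)
5^5 ≡ 45 (mod 77)
5^6 ≡ 71 (mod 77)
5^10 ≡ 23 (mod 77)
5^12 ≡ 36 (mod 77)
5^15 ≡ 34 (mod 77)
5^20 ≡ 67 (mod 77)
5^30 ≡ 1 (mod 77) ✓
Thus |⟨5⟩| = ord(5) = 30.
[(Z/77Z)^× : ⟨5⟩] = 60/30 = 2.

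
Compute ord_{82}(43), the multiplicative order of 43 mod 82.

ord(43) | φ(82) = φ(2)·φ(41) = 1·40 = 40 = 2^3 · 5.
Divisors of 40: 1, 2, 4, 5, 8, 10, 20, 40.
Check 43^d mod 82 for each divisor in increasing order:
43^1 ≡ 43
43^2 ≡ 45
43^4 ≡ 57
43^5 ≡ 73
43^8 ≡ 51
43^10 ≡ 81
43^20 ≡ 1
The smallest such exponent is 20, so the order of 43 is 20.

20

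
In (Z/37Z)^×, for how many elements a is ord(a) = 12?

4

φ(37) = 37 − 1 = 36 = 2^2 · 3^2.
(Z/37Z)^× is cyclic (|G| = 36); a cyclic group of order m has exactly φ(d) elements of each order d | m, and none otherwise.
12 = 2^2 · 3 divides 36, and φ(12) = 4.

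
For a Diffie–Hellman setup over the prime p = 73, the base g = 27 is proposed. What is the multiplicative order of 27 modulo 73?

4

By Lagrange's theorem, ord_73(27) divides φ(73) = 73 − 1 = 72 = 2^3 · 3^2.
Divisors of 72: 1, 2, 3, 4, 6, 8, 9, 12, 18, 24, 36, 72.
Check 27^d mod 73 for each divisor in increasing order:
27^1 ≡ 27
27^2 ≡ 72
27^3 ≡ 46
27^4 ≡ 1
Hence ord(27) = 4.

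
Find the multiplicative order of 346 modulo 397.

396

ord(346) | φ(397) = 397 − 1 = 396 = 2^2 · 3^2 · 11.
Divisors of 396: 1, 2, 3, 4, 6, 9, 11, 12, 18, 22, 33, 36, 44, 66, 99, 132, 198, 396.
Evaluate successive powers at the divisors of 396:
346^1 ≡ 346 (mod 397)
346^2 ≡ 219 (mod 397)
346^3 ≡ 344 (mod 397)
346^4 ≡ 321 (mod 397)
346^6 ≡ 30 (mod 397)
346^9 ≡ 395 (mod 397)
346^11 ≡ 356 (mod 397)
346^12 ≡ 106 (mod 397)
346^18 ≡ 4 (mod 397)
346^22 ≡ 93 (mod 397)
346^33 ≡ 157 (mod 397)
346^36 ≡ 16 (mod 397)
346^44 ≡ 312 (mod 397)
346^66 ≡ 35 (mod 397)
346^99 ≡ 334 (mod 397)
346^132 ≡ 34 (mod 397)
346^198 ≡ 396 (mod 397)
346^396 ≡ 1 (mod 397) ✓
Therefore the multiplicative order of 346 modulo 397 is 396.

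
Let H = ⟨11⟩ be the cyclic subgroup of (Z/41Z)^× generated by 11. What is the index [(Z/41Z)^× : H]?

1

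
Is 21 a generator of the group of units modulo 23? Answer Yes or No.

φ(23) = 23 − 1 = 22 = 2 · 11.
An element g generates (Z/23Z)^× iff g^(22/q) ≢ 1 (mod 23) for each prime q ∈ {2, 11}.
21^11 ≡ 22 (mod 23)  [q = 2: ≢ 1 ✓]
21^2 ≡ 4 (mod 23)  [q = 11: ≢ 1 ✓]
All checks pass, so 21 has order 22 and is a primitive root modulo 23.

Yes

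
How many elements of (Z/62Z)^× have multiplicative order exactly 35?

φ(62) = φ(2)·φ(31) = 1·30 = 30 = 2 · 3 · 5.
Since (Z/62Z)^× is cyclic of order 30, the number of elements of order d is φ(d) when d | 30 and 0 otherwise.
Here 30 is not a multiple of 35, so there are no elements of order 35.

0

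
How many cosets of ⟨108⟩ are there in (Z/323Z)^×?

2

By Lagrange's theorem, ord_323(108) divides φ(323) = φ(17·19) = (17−1)·(19−1) = 16·18 = 288 = 2^5 · 3^2.
Divisors of 288: 1, 2, 3, 4, 6, 8, 9, 12, 16, 18, 24, 32, 36, 48, 72, 96, 144, 288.
Check 108^d mod 323 for each divisor in increasing order:
108^1 ≡ 108 (mod 323)
108^2 ≡ 36 (mod 323)
108^3 ≡ 12 (mod 323)
108^4 ≡ 4 (mod 323)
108^6 ≡ 144 (mod 323)
108^8 ≡ 16 (mod 323)
108^9 ≡ 113 (mod 323)
108^12 ≡ 64 (mod 323)
108^16 ≡ 256 (mod 323)
108^18 ≡ 172 (mod 323)
108^24 ≡ 220 (mod 323)
108^32 ≡ 290 (mod 323)
108^36 ≡ 191 (mod 323)
108^48 ≡ 273 (mod 323)
108^72 ≡ 305 (mod 323)
108^96 ≡ 239 (mod 323)
108^144 ≡ 1 (mod 323) ✓
The order of 108 is 144, so the subgroup it generates has 144 elements.
[(Z/323Z)^× : ⟨108⟩] = 288/144 = 2.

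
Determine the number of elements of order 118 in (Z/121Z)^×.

φ(121) = φ(11^2) = 11·(11−1) = 110 = 2 · 5 · 11.
(Z/121Z)^× is cyclic (|G| = 110); a cyclic group of order m has exactly φ(d) elements of each order d | m, and none otherwise.
118 does not divide 110, so no element of (Z/121Z)^× has order 118.

0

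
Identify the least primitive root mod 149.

2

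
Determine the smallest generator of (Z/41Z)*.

6

φ(41) = 41 − 1 = 40 = 2^3 · 5.
Test candidates g = 2, 3, … against the prime factors q ∈ {2, 5} of φ(41): g is a generator iff g^(40/q) ≢ 1 for every such q.
g = 2: 2^20 ≡ 1 — hits 1, so not a primitive root.
g = 3: 3^20 ≡ 40; 3^8 ≡ 1 — hits 1, so not a primitive root.
g = 4: 4^20 ≡ 1 — hits 1, so not a primitive root.
g = 5: 5^20 ≡ 1 — hits 1, so not a primitive root.
g = 6: 6^20 ≡ 40; 6^8 ≡ 10 — none is 1, so 6 is a primitive root.
So 6 is the smallest generator of (Z/41Z)^×.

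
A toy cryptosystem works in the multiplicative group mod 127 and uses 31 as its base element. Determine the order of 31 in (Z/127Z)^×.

Since 31 ∈ (Z/127Z)^×, its order divides φ(127) = 127 − 1 = 126 = 2 · 3^2 · 7.
Divisors of 126: 1, 2, 3, 6, 7, 9, 14, 18, 21, 42, 63, 126.
Test each divisor d:
31^1 ≡ 31 (mod 127)
31^2 ≡ 72 (mod 127)
31^3 ≡ 73 (mod 127)
31^6 ≡ 122 (mod 127)
31^7 ≡ 99 (mod 127)
31^9 ≡ 16 (mod 127)
31^14 ≡ 22 (mod 127)
31^18 ≡ 2 (mod 127)
31^21 ≡ 19 (mod 127)
31^42 ≡ 107 (mod 127)
31^63 ≡ 1 (mod 127) ✓
So ord_127(31) = 63.

63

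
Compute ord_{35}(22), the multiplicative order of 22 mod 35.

The order of 22 must divide φ(35) = φ(5·7) = (5−1)·(7−1) = 4·6 = 24 = 2^3 · 3.
Divisors of 24: 1, 2, 3, 4, 6, 8, 12, 24.
Compute 22^d (mod 35) for the divisors d until we hit 1:
22^1 ≡ 22 (mod 35)
22^2 ≡ 29 (mod 35)
22^3 ≡ 8 (mod 35)
22^4 ≡ 1 (mod 35) ✓
Hence ord(22) = 4.

4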